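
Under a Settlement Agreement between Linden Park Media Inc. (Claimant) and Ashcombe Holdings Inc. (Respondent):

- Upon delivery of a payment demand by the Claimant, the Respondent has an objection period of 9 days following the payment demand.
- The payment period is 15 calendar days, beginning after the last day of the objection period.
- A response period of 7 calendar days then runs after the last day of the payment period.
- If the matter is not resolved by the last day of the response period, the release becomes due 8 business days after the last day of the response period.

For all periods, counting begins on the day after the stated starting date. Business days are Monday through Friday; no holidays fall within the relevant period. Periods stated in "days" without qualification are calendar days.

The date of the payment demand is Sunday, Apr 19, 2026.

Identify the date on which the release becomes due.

Jun 1, 2026

The last day of the objection period: 9 calendar days after Apr 19, 2026 is Apr 28, 2026.
The last day of the payment period: Apr 28, 2026 + 15 days = May 13, 2026.
The last day of the response period: 7 calendar days after May 13, 2026 is May 20, 2026.
The date on which the release becomes due: 8 business days after Wednesday, May 20, 2026, skipping weekends — May 21, May 22, May 25, May 26, May 27, May 28, May 29, Jun 1 — lands on Monday, Jun 1, 2026.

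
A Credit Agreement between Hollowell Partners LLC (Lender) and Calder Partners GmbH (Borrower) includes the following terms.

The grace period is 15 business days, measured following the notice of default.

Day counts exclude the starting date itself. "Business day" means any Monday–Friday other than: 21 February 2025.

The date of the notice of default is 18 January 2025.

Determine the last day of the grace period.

7 February 2025

The last day of the grace period: counting 15 business days from Saturday, 18 January 2025 (Jan 20, Jan 21, Jan 22, Jan 23, …, Feb 5, Feb 6, Feb 7, skipping weekends) reaches Friday, 7 February 2025.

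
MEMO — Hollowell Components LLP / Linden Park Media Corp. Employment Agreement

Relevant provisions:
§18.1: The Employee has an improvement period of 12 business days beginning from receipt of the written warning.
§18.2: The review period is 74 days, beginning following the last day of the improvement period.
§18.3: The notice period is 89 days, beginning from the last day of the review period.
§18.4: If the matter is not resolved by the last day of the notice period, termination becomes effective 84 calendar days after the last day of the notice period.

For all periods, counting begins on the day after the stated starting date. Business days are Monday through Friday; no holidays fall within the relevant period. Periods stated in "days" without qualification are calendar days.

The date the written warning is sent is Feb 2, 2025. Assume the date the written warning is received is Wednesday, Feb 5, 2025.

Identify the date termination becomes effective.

The last day of the improvement period: counting 12 business days from Wednesday, Feb 5, 2025 (Feb 6, Feb 7, Feb 10, Feb 11, …, Feb 19, Feb 20, Feb 21, skipping weekends) reaches Friday, Feb 21, 2025.
The last day of the review period: 74 calendar days after Feb 21, 2025 is May 6, 2025.
The last day of the notice period: May 6, 2025 + 89 days = Aug 3, 2025.
The date termination becomes effective: 84 calendar days after Aug 3, 2025 is Oct 26, 2025.

Oct 26, 2025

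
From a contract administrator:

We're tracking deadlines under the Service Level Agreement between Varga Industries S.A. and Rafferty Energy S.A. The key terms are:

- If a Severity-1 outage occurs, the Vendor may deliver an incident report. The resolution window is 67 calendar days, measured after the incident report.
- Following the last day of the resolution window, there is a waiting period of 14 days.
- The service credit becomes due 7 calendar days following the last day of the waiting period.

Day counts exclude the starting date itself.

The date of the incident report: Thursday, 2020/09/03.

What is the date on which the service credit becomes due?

The last day of the resolution window: 2020/09/03 + 67 days = 2020/11/09.
The last day of the waiting period: 14 calendar days after 2020/11/09 is 2020/11/23.
The date on which the service credit becomes due: 2020/11/23 + 7 days = 2020/11/30.

2020/11/30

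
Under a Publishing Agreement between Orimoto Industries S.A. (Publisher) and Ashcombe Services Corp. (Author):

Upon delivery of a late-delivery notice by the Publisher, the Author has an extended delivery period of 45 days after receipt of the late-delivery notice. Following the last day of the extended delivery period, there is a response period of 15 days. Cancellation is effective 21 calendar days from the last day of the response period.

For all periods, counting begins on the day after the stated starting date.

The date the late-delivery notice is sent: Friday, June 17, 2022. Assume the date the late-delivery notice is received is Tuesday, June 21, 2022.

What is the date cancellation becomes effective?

September 10, 2022

Adding 45 calendar days to June 21, 2022 gives August 5, 2022, which is the last day of the extended delivery period.
The last day of the response period: August 5, 2022 + 15 days = August 20, 2022.
Adding 21 calendar days to August 20, 2022 gives September 10, 2022, which is the date cancellation becomes effective.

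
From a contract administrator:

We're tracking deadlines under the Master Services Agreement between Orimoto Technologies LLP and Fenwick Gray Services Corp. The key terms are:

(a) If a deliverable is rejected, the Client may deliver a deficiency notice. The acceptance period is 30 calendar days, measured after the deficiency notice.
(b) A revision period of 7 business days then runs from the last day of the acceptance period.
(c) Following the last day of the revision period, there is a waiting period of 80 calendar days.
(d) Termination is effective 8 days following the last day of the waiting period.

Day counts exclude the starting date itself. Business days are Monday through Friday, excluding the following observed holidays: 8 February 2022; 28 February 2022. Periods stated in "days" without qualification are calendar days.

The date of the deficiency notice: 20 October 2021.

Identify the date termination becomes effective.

26 February 2022

Adding 30 calendar days to 20 October 2021 gives 19 November 2021, which is the last day of the acceptance period.
The last day of the revision period: counting 7 business days from Friday, 19 November 2021 (Nov 22, Nov 23, Nov 24, Nov 25, Nov 26, Nov 29, Nov 30, skipping weekends) reaches Tuesday, 30 November 2021.
The last day of the waiting period: 30 November 2021 + 80 days = 18 February 2022.
Adding 8 calendar days to 18 February 2022 gives 26 February 2022, which is the date termination becomes effective.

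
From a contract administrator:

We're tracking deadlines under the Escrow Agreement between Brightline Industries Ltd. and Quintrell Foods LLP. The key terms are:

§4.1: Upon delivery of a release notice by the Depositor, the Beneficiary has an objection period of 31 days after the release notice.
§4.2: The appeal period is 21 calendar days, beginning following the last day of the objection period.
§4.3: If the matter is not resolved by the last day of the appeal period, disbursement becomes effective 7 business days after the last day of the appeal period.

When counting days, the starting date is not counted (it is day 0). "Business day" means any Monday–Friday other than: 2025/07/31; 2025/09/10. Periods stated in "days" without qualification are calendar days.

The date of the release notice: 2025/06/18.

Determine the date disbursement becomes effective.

2025/08/19

The last day of the objection period: 31 calendar days after 2025/06/18 is 2025/07/19.
The last day of the appeal period: 21 calendar days after 2025/07/19 is 2025/08/09.
From Saturday, 2025/08/09, 7 business days (Aug 11, Aug 12, Aug 13, Aug 14, Aug 15, Aug 18, Aug 19, skipping weekends) brings us to Tuesday, 2025/08/19, which is the date disbursement becomes effective.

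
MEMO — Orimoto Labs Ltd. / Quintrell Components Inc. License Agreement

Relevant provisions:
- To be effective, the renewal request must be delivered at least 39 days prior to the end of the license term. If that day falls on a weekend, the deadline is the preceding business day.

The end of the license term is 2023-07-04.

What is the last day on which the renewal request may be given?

2023-05-26

2023-07-04 minus 39 days is 2023-05-26. That is a Friday, so no adjustment is needed.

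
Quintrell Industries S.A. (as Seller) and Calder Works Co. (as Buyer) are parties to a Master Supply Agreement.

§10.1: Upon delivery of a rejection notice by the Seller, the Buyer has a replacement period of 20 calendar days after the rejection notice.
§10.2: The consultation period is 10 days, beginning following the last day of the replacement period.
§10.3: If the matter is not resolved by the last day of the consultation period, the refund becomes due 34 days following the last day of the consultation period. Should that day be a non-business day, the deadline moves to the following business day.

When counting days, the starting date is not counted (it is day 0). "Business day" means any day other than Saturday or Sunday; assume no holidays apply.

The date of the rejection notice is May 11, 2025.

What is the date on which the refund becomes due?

The last day of the replacement period: 20 calendar days after May 11, 2025 is May 31, 2025.
The last day of the consultation period: May 31, 2025 + 10 days = Jun 10, 2025.
Adding 34 calendar days to Jun 10, 2025 gives Jul 14, 2025, which is the date on which the refund becomes due. Jul 14, 2025 is a Monday, so no roll-forward applies.

Jul 14, 2025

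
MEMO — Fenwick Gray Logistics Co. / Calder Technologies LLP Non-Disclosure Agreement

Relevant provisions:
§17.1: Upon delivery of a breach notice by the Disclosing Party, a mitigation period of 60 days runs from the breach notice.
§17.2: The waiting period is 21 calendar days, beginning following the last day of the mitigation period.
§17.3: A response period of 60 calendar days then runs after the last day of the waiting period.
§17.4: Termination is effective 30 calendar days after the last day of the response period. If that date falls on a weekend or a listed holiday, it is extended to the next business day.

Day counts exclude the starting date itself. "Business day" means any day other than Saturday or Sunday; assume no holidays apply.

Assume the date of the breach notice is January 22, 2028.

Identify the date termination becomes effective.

The last day of the mitigation period: January 22, 2028 + 60 days = March 22, 2028.
Adding 21 calendar days to March 22, 2028 gives April 12, 2028, which is the last day of the waiting period.
The last day of the response period: April 12, 2028 + 60 days = June 11, 2028.
The date termination becomes effective: 30 calendar days after June 11, 2028 is July 11, 2028. July 11, 2028 is a Tuesday, so no roll-forward applies.

July 11, 2028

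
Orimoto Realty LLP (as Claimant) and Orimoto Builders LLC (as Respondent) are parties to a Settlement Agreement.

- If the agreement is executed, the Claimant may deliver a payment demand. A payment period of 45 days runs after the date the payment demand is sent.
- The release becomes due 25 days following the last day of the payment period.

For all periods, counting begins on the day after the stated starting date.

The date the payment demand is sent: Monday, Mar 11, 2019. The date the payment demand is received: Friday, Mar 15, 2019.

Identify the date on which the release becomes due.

May 20, 2019

Adding 45 calendar days to Mar 11, 2019 gives Apr 25, 2019, which is the last day of the payment period.
The date on which the release becomes due: Apr 25, 2019 + 25 days = May 20, 2019.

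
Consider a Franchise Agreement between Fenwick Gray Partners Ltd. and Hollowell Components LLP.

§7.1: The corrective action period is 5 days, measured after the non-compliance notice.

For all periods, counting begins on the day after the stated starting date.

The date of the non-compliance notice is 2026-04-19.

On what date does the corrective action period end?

2026-04-24

The last day of the corrective action period: 2026-04-19 + 5 days = 2026-04-24.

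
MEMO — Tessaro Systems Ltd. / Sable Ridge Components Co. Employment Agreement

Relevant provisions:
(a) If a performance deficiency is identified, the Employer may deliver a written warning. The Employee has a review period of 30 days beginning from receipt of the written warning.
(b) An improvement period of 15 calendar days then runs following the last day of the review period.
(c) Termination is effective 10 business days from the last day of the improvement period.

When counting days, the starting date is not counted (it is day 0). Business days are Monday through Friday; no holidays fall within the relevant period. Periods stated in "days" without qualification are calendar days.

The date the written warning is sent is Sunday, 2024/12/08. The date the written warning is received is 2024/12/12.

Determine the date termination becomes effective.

The last day of the review period: 2024/12/12 + 30 days = 2025/01/11.
The last day of the improvement period: 15 calendar days after 2025/01/11 is 2025/01/26.
From Sunday, 2025/01/26, 10 business days (Jan 27, Jan 28, Jan 29, Jan 30, Jan 31, Feb 3, Feb 4, Feb 5, Feb 6, Feb 7, skipping weekends) brings us to Friday, 2025/02/07, which is the date termination becomes effective.

2025/02/07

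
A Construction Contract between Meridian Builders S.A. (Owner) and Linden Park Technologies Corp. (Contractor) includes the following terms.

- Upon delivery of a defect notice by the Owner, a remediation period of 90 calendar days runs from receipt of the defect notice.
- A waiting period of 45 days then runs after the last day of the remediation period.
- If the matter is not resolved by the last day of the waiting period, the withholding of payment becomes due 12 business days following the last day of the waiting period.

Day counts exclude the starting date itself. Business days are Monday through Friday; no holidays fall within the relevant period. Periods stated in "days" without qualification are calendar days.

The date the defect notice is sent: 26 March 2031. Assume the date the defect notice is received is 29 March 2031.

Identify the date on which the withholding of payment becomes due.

27 August 2031

The last day of the remediation period: 29 March 2031 + 90 days = 27 June 2031.
Adding 45 calendar days to 27 June 2031 gives 11 August 2031, which is the last day of the waiting period.
The date on which the withholding of payment becomes due: counting 12 business days from Monday, 11 August 2031 (Aug 12, Aug 13, Aug 14, Aug 15, …, Aug 25, Aug 26, Aug 27, skipping weekends) reaches Wednesday, 27 August 2031.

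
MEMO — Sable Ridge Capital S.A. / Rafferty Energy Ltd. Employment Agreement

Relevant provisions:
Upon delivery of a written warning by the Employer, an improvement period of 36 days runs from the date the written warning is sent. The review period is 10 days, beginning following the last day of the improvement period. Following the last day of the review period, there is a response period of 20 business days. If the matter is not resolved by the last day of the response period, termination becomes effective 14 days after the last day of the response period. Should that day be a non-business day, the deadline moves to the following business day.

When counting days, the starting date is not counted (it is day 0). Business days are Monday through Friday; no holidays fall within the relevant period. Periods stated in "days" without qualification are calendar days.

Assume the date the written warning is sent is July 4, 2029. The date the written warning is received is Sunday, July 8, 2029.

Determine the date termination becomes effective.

The last day of the improvement period: July 4, 2029 + 36 days = August 9, 2029.
The last day of the review period: August 9, 2029 + 10 days = August 19, 2029.
From Sunday, August 19, 2029, 20 business days (Aug 20, Aug 21, Aug 22, Aug 23, …, Sep 12, Sep 13, Sep 14, skipping weekends) brings us to Friday, September 14, 2029, which is the last day of the response period.
Adding 14 calendar days to September 14, 2029 gives September 28, 2029, which is the date termination becomes effective. September 28, 2029 is a Friday, so no roll-forward applies.

September 28, 2029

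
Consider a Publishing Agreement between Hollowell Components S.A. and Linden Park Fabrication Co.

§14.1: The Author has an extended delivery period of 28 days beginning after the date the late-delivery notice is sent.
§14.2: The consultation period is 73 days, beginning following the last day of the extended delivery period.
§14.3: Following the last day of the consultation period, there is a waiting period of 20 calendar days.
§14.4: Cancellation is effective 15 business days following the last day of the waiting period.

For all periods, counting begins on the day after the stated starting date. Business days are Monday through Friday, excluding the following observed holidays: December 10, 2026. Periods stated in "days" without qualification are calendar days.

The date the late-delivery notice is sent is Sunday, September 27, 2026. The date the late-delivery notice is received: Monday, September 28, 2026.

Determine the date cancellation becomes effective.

Adding 28 calendar days to September 27, 2026 gives October 25, 2026, which is the last day of the extended delivery period.
The last day of the consultation period: October 25, 2026 + 73 days = January 6, 2027.
The last day of the waiting period: 20 calendar days after January 6, 2027 is January 26, 2027.
From Tuesday, January 26, 2027, 15 business days (Jan 27, Jan 28, Jan 29, Feb 1, …, Feb 12, Feb 15, Feb 16, skipping weekends) brings us to Tuesday, February 16, 2027, which is the date cancellation becomes effective.

February 16, 2027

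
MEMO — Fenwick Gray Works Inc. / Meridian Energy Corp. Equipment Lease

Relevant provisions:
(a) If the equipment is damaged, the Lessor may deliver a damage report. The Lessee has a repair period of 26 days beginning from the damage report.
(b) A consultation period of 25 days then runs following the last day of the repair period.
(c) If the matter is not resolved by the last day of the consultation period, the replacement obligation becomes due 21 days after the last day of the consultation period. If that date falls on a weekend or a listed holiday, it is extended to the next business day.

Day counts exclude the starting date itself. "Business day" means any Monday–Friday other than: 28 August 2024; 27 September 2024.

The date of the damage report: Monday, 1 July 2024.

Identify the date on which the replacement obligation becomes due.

The last day of the repair period: 1 July 2024 + 26 days = 27 July 2024.
Adding 25 calendar days to 27 July 2024 gives 21 August 2024, which is the last day of the consultation period.
Adding 21 calendar days to 21 August 2024 gives 11 September 2024, which is the date on which the replacement obligation becomes due. 11 September 2024 is a Wednesday and is not a listed holiday, so no roll-forward applies.

11 September 2024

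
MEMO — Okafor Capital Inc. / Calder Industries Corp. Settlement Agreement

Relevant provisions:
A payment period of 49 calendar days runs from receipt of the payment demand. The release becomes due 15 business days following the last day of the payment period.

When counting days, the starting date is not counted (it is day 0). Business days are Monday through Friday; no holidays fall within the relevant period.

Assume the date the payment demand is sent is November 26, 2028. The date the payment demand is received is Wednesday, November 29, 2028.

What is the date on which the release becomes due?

February 7, 2029

The last day of the payment period: 49 calendar days after November 29, 2028 is January 17, 2029.
From Wednesday, January 17, 2029, 15 business days (Jan 18, Jan 19, Jan 22, Jan 23, …, Feb 5, Feb 6, Feb 7, skipping weekends) brings us to Wednesday, February 7, 2029, which is the date on which the release becomes due.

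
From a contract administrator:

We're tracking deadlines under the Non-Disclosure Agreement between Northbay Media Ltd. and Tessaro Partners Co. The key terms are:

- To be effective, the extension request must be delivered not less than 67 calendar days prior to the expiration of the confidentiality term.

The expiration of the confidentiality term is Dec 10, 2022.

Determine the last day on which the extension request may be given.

Oct 4, 2022

Counting back 67 calendar days from Dec 10, 2022 gives Oct 4, 2022.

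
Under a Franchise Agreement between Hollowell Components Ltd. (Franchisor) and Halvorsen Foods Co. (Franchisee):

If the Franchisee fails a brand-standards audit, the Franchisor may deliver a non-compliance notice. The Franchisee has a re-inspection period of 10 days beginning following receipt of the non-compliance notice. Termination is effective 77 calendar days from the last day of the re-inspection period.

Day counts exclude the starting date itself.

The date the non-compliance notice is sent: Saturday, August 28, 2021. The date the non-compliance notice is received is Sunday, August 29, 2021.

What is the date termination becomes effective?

Adding 10 calendar days to August 29, 2021 gives September 8, 2021, which is the last day of the re-inspection period.
The date termination becomes effective: September 8, 2021 + 77 days = November 24, 2021.

November 24, 2021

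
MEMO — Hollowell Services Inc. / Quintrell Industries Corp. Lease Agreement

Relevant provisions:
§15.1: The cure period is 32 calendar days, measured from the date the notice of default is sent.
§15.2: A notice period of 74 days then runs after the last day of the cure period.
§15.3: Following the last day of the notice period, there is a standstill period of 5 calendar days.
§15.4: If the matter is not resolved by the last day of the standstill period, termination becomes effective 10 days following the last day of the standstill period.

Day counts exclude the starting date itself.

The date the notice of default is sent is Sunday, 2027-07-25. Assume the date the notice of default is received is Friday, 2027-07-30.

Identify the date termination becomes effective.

2027-11-23

The last day of the cure period: 32 calendar days after 2027-07-25 is 2027-08-26.
Adding 74 calendar days to 2027-08-26 gives 2027-11-08, which is the last day of the notice period.
Adding 5 calendar days to 2027-11-08 gives 2027-11-13, which is the last day of the standstill period.
The date termination becomes effective: 2027-11-13 + 10 days = 2027-11-23.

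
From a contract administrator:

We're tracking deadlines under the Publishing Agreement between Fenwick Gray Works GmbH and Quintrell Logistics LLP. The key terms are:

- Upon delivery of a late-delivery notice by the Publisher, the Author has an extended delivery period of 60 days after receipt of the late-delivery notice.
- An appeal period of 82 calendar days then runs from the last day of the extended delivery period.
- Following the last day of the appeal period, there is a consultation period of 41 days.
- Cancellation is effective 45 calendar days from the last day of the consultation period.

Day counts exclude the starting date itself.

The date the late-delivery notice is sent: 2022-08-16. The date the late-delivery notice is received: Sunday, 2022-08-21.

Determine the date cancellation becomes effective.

Adding 60 calendar days to 2022-08-21 gives 2022-10-20, which is the last day of the extended delivery period.
Adding 82 calendar days to 2022-10-20 gives 2023-01-10, which is the last day of the appeal period.
Adding 41 calendar days to 2023-01-10 gives 2023-02-20, which is the last day of the consultation period.
The date cancellation becomes effective: 45 calendar days after 2023-02-20 is 2023-04-06.

2023-04-06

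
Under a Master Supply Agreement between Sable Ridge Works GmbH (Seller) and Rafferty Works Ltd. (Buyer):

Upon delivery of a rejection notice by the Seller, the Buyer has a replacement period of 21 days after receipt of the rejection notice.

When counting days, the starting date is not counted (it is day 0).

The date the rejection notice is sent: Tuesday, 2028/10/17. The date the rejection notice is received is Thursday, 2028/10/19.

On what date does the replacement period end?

The last day of the replacement period: 2028/10/19 + 21 days = 2028/11/09.

2028/11/09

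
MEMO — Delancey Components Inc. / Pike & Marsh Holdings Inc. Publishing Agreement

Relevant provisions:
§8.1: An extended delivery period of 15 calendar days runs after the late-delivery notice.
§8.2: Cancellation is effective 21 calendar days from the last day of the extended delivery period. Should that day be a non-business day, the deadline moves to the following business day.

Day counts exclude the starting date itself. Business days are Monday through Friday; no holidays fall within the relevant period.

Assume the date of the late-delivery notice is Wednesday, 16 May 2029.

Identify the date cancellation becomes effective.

The last day of the extended delivery period: 16 May 2029 + 15 days = 31 May 2029.
Adding 21 calendar days to 31 May 2029 gives 21 June 2029, which is the date cancellation becomes effective. 21 June 2029 is a Thursday, so no roll-forward applies.

21 June 2029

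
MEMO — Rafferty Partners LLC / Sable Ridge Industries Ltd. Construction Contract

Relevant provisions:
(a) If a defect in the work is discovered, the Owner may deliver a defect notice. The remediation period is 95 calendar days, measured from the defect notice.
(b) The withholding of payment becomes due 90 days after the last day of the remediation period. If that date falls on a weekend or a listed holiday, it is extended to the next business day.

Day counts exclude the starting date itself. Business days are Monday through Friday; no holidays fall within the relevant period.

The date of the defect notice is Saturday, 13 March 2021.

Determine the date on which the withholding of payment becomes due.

Adding 95 calendar days to 13 March 2021 gives 16 June 2021, which is the last day of the remediation period.
The date on which the withholding of payment becomes due: 16 June 2021 + 90 days = 14 September 2021. 14 September 2021 is a Tuesday, so no roll-forward applies.

14 September 2021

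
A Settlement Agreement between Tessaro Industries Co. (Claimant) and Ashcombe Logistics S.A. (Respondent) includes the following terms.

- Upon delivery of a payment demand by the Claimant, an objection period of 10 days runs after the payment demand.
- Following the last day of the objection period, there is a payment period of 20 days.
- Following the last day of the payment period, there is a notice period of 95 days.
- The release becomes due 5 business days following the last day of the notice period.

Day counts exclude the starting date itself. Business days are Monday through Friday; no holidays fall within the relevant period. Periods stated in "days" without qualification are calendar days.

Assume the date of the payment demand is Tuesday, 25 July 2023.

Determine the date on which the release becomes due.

Adding 10 calendar days to 25 July 2023 gives 4 August 2023, which is the last day of the objection period.
Adding 20 calendar days to 4 August 2023 gives 24 August 2023, which is the last day of the payment period.
The last day of the notice period: 95 calendar days after 24 August 2023 is 27 November 2023.
The date on which the release becomes due: counting 5 business days from Monday, 27 November 2023 (Nov 28, Nov 29, Nov 30, Dec 1, Dec 4, skipping weekends) reaches Monday, 4 December 2023.

4 December 2023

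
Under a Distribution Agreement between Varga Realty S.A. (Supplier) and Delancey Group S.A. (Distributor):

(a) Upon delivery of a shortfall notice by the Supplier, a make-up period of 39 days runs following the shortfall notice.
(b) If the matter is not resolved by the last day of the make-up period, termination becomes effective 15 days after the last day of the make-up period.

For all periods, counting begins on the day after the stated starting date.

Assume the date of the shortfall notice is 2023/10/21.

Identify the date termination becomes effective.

The last day of the make-up period: 2023/10/21 + 39 days = 2023/11/29.
Adding 15 calendar days to 2023/11/29 gives 2023/12/14, which is the date termination becomes effective.

2023/12/14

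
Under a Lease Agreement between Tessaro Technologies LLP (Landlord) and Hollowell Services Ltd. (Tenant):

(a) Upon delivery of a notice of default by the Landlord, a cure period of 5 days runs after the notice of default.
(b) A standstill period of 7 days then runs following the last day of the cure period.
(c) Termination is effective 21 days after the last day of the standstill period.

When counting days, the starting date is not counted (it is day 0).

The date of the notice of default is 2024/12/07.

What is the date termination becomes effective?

Adding 5 calendar days to 2024/12/07 gives 2024/12/12, which is the last day of the cure period.
The last day of the standstill period: 2024/12/12 + 7 days = 2024/12/19.
The date termination becomes effective: 2024/12/19 + 21 days = 2025/01/09.

2025/01/09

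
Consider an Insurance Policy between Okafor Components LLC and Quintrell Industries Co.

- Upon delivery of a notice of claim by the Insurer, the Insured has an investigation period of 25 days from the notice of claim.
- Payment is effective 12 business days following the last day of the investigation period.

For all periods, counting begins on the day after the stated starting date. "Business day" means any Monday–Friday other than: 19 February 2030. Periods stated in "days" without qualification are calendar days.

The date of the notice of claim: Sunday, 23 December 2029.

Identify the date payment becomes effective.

4 February 2030

The last day of the investigation period: 25 calendar days after 23 December 2029 is 17 January 2030.
From Thursday, 17 January 2030, 12 business days (Jan 18, Jan 21, Jan 22, Jan 23, …, Jan 31, Feb 1, Feb 4, skipping weekends) brings us to Monday, 4 February 2030, which is the date payment becomes effective.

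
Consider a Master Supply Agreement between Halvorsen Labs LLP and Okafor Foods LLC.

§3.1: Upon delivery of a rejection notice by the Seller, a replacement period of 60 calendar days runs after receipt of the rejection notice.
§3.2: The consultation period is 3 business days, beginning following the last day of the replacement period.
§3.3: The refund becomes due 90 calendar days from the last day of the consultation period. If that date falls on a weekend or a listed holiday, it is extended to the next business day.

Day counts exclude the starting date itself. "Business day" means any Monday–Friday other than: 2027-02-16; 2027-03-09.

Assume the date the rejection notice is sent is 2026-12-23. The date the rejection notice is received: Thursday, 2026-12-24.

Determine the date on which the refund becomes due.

2027-05-26

The last day of the replacement period: 2026-12-24 + 60 days = 2027-02-22.
The last day of the consultation period: 3 business days after Monday, 2027-02-22, skipping weekends — Feb 23, Feb 24, Feb 25 — lands on Thursday, 2027-02-25.
Adding 90 calendar days to 2027-02-25 gives 2027-05-26, which is the date on which the refund becomes due. 2027-05-26 is a Wednesday and is not a listed holiday, so no roll-forward applies.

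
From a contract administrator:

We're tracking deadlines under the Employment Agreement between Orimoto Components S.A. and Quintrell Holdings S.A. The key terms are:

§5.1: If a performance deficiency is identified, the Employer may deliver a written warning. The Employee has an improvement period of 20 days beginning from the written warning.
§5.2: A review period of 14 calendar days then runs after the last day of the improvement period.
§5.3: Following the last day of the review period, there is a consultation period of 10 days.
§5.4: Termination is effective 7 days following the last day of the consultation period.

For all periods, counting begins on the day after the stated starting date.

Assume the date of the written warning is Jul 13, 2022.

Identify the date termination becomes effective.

Sep 2, 2022

The last day of the improvement period: 20 calendar days after Jul 13, 2022 is Aug 2, 2022.
The last day of the review period: Aug 2, 2022 + 14 days = Aug 16, 2022.
Adding 10 calendar days to Aug 16, 2022 gives Aug 26, 2022, which is the last day of the consultation period.
Adding 7 calendar days to Aug 26, 2022 gives Sep 2, 2022, which is the date termination becomes effective.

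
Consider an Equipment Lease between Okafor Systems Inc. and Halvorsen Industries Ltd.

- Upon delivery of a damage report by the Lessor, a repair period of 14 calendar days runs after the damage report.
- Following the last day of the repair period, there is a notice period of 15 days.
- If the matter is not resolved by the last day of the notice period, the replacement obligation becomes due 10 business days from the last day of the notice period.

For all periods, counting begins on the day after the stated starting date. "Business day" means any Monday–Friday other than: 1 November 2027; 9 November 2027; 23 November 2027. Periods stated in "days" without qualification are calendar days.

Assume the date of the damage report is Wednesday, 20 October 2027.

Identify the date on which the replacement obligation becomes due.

3 December 2027

The last day of the repair period: 14 calendar days after 20 October 2027 is 3 November 2027.
The last day of the notice period: 15 calendar days after 3 November 2027 is 18 November 2027.
The date on which the replacement obligation becomes due: 10 business days after Thursday, 18 November 2027, skipping weekends and the listed holiday on Nov 23 — Nov 19, Nov 22, Nov 24, Nov 25, Nov 26, Nov 29, Nov 30, Dec 1, Dec 2, Dec 3 — lands on Friday, 3 December 2027.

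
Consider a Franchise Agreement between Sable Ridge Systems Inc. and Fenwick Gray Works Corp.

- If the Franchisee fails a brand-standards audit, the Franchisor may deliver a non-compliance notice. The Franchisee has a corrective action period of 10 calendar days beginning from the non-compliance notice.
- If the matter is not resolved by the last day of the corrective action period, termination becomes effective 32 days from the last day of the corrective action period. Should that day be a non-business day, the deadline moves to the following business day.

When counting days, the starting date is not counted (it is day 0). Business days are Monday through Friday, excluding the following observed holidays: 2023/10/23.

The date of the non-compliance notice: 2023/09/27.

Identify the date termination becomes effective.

Adding 10 calendar days to 2023/09/27 gives 2023/10/07, which is the last day of the corrective action period.
The date termination becomes effective: 32 calendar days after 2023/10/07 is 2023/11/08. 2023/11/08 is a Wednesday and is not a listed holiday, so no roll-forward applies.

2023/11/08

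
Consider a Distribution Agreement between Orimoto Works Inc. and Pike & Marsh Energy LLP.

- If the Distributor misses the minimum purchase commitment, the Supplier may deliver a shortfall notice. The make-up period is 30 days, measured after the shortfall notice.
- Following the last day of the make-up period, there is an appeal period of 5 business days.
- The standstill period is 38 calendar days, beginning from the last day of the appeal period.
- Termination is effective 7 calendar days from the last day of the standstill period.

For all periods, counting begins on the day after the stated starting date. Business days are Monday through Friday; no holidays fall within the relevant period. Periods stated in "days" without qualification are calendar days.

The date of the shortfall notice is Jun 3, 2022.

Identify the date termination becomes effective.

The last day of the make-up period: Jun 3, 2022 + 30 days = Jul 3, 2022.
The last day of the appeal period: 5 business days after Sunday, Jul 3, 2022, skipping weekends — Jul 4, Jul 5, Jul 6, Jul 7, Jul 8 — lands on Friday, Jul 8, 2022.
The last day of the standstill period: 38 calendar days after Jul 8, 2022 is Aug 15, 2022.
The date termination becomes effective: 7 calendar days after Aug 15, 2022 is Aug 22, 2022.

Aug 22, 2022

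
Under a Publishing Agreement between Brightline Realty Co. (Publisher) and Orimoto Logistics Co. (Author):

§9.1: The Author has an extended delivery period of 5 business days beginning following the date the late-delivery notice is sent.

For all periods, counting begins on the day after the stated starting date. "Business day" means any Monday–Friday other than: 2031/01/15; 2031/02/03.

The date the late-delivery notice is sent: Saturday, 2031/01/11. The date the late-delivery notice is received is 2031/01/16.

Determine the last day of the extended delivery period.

2031/01/20

The last day of the extended delivery period: counting 5 business days from Saturday, 2031/01/11 (Jan 13, Jan 14, Jan 16, Jan 17, Jan 20, skipping weekends and the listed holiday on Jan 15) reaches Monday, 2031/01/20.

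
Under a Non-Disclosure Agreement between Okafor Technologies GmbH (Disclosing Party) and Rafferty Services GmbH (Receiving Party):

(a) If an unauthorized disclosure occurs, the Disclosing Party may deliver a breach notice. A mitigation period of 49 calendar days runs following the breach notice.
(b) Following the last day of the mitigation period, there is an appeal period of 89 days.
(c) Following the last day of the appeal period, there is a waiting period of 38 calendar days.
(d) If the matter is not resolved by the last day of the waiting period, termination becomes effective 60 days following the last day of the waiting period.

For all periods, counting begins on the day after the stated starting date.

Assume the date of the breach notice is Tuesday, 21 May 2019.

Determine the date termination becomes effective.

12 January 2020

Adding 49 calendar days to 21 May 2019 gives 9 July 2019, which is the last day of the mitigation period.
The last day of the appeal period: 9 July 2019 + 89 days = 6 October 2019.
Adding 38 calendar days to 6 October 2019 gives 13 November 2019, which is the last day of the waiting period.
The date termination becomes effective: 60 calendar days after 13 November 2019 is 12 January 2020.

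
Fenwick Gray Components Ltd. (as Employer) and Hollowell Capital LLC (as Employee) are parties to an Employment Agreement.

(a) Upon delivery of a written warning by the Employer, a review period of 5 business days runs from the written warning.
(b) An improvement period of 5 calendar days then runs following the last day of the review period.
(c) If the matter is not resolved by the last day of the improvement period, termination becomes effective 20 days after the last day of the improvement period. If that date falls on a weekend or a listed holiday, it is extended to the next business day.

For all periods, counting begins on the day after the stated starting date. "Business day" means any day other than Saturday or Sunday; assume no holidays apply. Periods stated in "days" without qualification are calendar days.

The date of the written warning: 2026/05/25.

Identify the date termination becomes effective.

2026/06/26

From Monday, 2026/05/25, 5 business days (May 26, May 27, May 28, May 29, Jun 1, skipping weekends) brings us to Monday, 2026/06/01, which is the last day of the review period.
The last day of the improvement period: 2026/06/01 + 5 days = 2026/06/06.
The date termination becomes effective: 2026/06/06 + 20 days = 2026/06/26. 2026/06/26 is a Friday, so no roll-forward applies.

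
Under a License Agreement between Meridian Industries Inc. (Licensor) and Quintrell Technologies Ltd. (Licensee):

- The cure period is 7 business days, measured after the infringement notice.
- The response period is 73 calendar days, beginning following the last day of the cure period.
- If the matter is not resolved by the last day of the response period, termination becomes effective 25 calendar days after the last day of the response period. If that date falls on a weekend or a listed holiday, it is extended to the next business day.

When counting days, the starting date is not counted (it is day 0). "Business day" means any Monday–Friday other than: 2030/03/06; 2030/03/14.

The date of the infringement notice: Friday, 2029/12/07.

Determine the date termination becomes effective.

From Friday, 2029/12/07, 7 business days (Dec 10, Dec 11, Dec 12, Dec 13, Dec 14, Dec 17, Dec 18, skipping weekends) brings us to Tuesday, 2029/12/18, which is the last day of the cure period.
Adding 73 calendar days to 2029/12/18 gives 2030/03/01, which is the last day of the response period.
The date termination becomes effective: 2030/03/01 + 25 days = 2030/03/26. 2030/03/26 is a Tuesday and is not a listed holiday, so no roll-forward applies.

2030/03/26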